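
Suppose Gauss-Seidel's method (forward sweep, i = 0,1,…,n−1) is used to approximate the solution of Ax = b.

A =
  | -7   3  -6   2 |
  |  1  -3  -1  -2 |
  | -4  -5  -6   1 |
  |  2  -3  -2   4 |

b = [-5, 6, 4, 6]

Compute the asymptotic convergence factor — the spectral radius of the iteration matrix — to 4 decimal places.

1.5056

Write A = D+L+U with D = diag(-7, -3, -6, 4).
T_GS = -(D+L)⁻¹U: row 0 first, T[0,3] = -(2)/(-7) = +0.2857; later rows by forward substitution.
  T[0,:] = [+0.0000 +0.4286 -0.8571 +0.2857]
  T[1,:] = [+0.0000 +0.1429 -0.6190 -0.5714]
  T[2,:] = [+0.0000 -0.4048 +1.0873 +0.4524]
  T[3,:] = [+0.0000 -0.3095 +0.5079 -0.3452]
|λ(T)| sorted: 1.5056, 0.6077, 0.0130, 0.0000.
ρ = 1.5056; 1.5056 > 1: divergent.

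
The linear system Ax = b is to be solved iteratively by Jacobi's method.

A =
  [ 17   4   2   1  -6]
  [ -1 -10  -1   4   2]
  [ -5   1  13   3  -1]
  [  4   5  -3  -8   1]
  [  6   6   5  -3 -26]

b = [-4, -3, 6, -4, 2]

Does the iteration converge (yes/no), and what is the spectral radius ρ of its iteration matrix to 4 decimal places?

Diagonal D = diag(17, -10, 13, -8, -26); L, U strict lower/upper.
Jacobi: T = -D⁻¹(L+U), T[3,1] = -(5)/(-8) = +0.6250; T[3,3] = 0.
  T[0,:] = [+0.0000  -0.2353  -0.1176  -0.0588  +0.3529]
  T[1,:] = [-0.1000  +0.0000  -0.1000  +0.4000  +0.2000]
  T[2,:] = [+0.3846  -0.0769  +0.0000  -0.2308  +0.0769]
  T[3,:] = [+0.5000  +0.6250  -0.3750  +0.0000  +0.1250]
  T[4,:] = [+0.2308  +0.2308  +0.1923  -0.1154  +0.0000]
eigenvalue magnitudes: 0.6771, 0.5625, 0.3749, 0.2656, 0.2656.
spectral radius ρ = 0.6771; 0.6771 < 1: convergent.

yes, ρ = 0.6771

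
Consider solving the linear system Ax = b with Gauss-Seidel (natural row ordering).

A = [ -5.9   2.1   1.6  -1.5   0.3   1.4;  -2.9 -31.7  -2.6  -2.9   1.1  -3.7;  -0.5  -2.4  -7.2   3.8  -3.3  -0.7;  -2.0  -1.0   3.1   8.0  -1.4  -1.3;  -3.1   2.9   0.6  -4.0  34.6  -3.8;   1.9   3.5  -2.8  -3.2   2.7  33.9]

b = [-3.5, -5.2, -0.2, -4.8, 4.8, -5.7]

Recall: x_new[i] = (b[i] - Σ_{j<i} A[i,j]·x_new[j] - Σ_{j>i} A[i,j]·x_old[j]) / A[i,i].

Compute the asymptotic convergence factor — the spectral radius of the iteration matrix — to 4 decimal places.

Write A = D+L+U with D = diag(-5.9, -31.7, -7.2, 8, 34.6, 33.9).
Gauss-Seidel: T = -(D+L)⁻¹U, row 0 first, T[0,2] = -(1.6)/(-5.9) = +0.2712; later rows by forward substitution.
  T[0,:] = [+0.0000  +0.3559  +0.2712  -0.2542  +0.0508  +0.2373]
  T[1,:] = [+0.0000  -0.0326  -0.1068  -0.0682  +0.0300  -0.1384]
  T[2,:] = [+0.0000  -0.0139  +0.0168  +0.5682  -0.4719  -0.0676]
  T[3,:] = [+0.0000  +0.0903  +0.0479  -0.2923  +0.3743  +0.2307]
  T[4,:] = [+0.0000  +0.0453  +0.0385  -0.0607  +0.0535  +0.1705]
  T[5,:] = [+0.0000  -0.0128  -0.0013  +0.0455  -0.0139  +0.0036]
|λ(T)| sorted: 0.2186, 0.1717, 0.0773, 0.0756, 0.0756, 0.0000.
ρ = 0.2186; 0.2186 < 1, so it converges for any x₀.

0.2186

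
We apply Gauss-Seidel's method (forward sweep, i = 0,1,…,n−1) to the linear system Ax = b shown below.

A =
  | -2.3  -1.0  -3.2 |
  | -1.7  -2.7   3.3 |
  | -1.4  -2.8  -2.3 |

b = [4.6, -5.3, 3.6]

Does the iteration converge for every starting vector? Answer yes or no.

no

Diagonal D = diag(-2.3, -2.7, -2.3); L, U strict lower/upper.
GS T = -(D+L)⁻¹U: row 0 first, T[0,2] = -(-3.2)/(-2.3) = -1.3913; later rows by forward substitution.
  T[0,:] = [+0.0000 -0.4348 -1.3913]
  T[1,:] = [+0.0000 +0.2738 +2.0982]
  T[2,:] = [+0.0000 -0.0686 -1.7075]
|roots of det(T-λI)|: 1.6319, 0.1982, 0.0000.
spectral radius ρ = 1.6319; 1.6319 > 1, so it fails to converge.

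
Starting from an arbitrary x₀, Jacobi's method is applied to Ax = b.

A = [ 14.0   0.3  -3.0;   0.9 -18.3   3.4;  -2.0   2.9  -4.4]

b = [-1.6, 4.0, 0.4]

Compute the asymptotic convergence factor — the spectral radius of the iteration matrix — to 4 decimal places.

Write A = D+L+U with D = diag(14, -18.3, -4.4).
T_J = -D⁻¹(L+U): T[0,1] = -(0.3)/(14) = -0.0214; T[0,0] = 0.
  T[0,:] = [+0.0000  -0.0214  +0.2143]
  T[1,:] = [+0.0492  +0.0000  +0.1858]
  T[2,:] = [-0.4545  +0.6591  +0.0000]
|roots of det(T-λI)|: 0.2445, 0.1892, 0.1892.
ρ(T) = max|λ| = 0.2445; 0.2445 < 1 ⇒ converges.

0.2445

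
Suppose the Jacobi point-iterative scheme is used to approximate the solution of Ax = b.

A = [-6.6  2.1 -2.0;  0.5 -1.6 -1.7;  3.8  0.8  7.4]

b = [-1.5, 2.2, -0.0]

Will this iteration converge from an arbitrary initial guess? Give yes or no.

yes

Split A = D + L + U, D = diag(-6.6, -1.6, 7.4).
Jacobi: T = -D⁻¹(L+U), T[2,0] = -(3.8)/(7.4) = -0.5135; T[2,2] = 0.
  T[0,:] = [+0.0000  +0.3182  -0.3030]
  T[1,:] = [+0.3125  +0.0000  -1.0625]
  T[2,:] = [-0.5135  -0.1081  +0.0000]
|eigenvalues of T|: 0.7785, 0.4860, 0.4860.
ρ(T) = max|λ| = 0.7785; 0.7785 < 1: convergent.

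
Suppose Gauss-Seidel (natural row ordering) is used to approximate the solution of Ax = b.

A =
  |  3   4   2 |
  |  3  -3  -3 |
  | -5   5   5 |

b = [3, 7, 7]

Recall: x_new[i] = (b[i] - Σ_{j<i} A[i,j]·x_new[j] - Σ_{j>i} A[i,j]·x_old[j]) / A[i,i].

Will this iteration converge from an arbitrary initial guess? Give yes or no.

Write A = D+L+U with D = diag(3, -3, 5).
T_GS = -(D+L)⁻¹U: row 0 first, T[0,1] = -(4)/(3) = -1.3333; later rows by forward substitution.
  T[0,:] = [+0.0000, -1.3333, -0.6667]
  T[1,:] = [+0.0000, -1.3333, -1.6667]
  T[2,:] = [+0.0000, +0.0000, +1.0000]
moduli |λ_i(T)| = 1.3333, 1.0000, 0.0000.
ρ = 1.3333; 1.3333 > 1: divergent.

no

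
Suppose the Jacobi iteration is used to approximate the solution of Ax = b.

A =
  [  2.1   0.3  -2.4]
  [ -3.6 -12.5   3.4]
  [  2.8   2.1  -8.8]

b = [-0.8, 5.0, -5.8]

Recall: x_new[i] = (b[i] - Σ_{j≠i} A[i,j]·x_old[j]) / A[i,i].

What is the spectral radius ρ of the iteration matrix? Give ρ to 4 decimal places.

0.7670

Write A = D+L+U with D = diag(2.1, -12.5, -8.8).
Jacobi T = -D⁻¹(L+U): T[1,0] = -(-3.6)/(-12.5) = -0.2880; T[1,1] = 0.
  T[0,:] = [+0.0000  -0.1429  +1.1429]
  T[1,:] = [-0.2880  +0.0000  +0.2720]
  T[2,:] = [+0.3182  +0.2386  +0.0000]
|roots of det(T-λI)|: 0.7670, 0.5524, 0.2146.
spectral radius ρ = 0.7670; 0.7670 < 1: convergent.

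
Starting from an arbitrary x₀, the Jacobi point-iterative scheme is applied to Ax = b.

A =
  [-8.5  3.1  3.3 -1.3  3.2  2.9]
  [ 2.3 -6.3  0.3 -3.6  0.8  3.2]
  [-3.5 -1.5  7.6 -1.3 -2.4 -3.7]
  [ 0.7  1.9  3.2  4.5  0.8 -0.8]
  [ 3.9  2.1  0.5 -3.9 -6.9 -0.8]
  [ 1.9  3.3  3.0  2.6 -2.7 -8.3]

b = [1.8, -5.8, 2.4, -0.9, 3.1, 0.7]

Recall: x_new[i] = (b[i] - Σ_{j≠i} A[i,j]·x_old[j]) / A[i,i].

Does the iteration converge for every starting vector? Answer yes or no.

Diagonal D = diag(-8.5, -6.3, 7.6, 4.5, -6.9, -8.3); L, U strict lower/upper.
T_J = -D⁻¹(L+U): T[4,3] = -(-3.9)/(-6.9) = -0.5652; T[4,4] = 0.
  T[0,:] = [+0.0000, +0.3647, +0.3882, -0.1529, +0.3765, +0.3412]
  T[1,:] = [+0.3651, +0.0000, +0.0476, -0.5714, +0.1270, +0.5079]
  T[2,:] = [+0.4605, +0.1974, +0.0000, +0.1711, +0.3158, +0.4868]
  T[3,:] = [-0.1556, -0.4222, -0.7111, +0.0000, -0.1778, +0.1778]
  T[4,:] = [+0.5652, +0.3043, +0.0725, -0.5652, +0.0000, -0.1159]
  T[5,:] = [+0.2289, +0.3976, +0.3614, +0.3133, -0.3253, +0.0000]
eigenvalue magnitudes: 1.2580, 0.8166, 0.5795, 0.5303, 0.3480, 0.3480.
ρ = 1.2580; 1.2580 > 1, so it fails to converge.

no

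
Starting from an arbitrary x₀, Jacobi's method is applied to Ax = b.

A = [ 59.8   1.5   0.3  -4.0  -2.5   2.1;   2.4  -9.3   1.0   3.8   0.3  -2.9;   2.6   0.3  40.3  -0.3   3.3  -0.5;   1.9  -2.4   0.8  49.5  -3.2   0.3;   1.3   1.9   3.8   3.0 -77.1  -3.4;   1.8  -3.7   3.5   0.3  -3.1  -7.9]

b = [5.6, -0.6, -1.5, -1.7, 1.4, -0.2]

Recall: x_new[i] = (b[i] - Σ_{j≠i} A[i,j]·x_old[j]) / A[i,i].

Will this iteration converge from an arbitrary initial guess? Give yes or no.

yes

Write A = D+L+U with D = diag(59.8, -9.3, 40.3, 49.5, -77.1, -7.9).
Jacobi T = -D⁻¹(L+U): T[1,2] = -(1)/(-9.3) = +0.1075; T[1,1] = 0.
  T[0,:] = [+0.0000 -0.0251 -0.0050 +0.0669 +0.0418 -0.0351]
  T[1,:] = [+0.2581 +0.0000 +0.1075 +0.4086 +0.0323 -0.3118]
  T[2,:] = [-0.0645 -0.0074 +0.0000 +0.0074 -0.0819 +0.0124]
  T[3,:] = [-0.0384 +0.0485 -0.0162 +0.0000 +0.0646 -0.0061]
  T[4,:] = [+0.0169 +0.0246 +0.0493 +0.0389 +0.0000 -0.0441]
  T[5,:] = [+0.2278 -0.4684 +0.4430 +0.0380 -0.3924 +0.0000]
moduli |λ_i(T)| = 0.4552, 0.3646, 0.0912, 0.0591, 0.0591, 0.0038.
ρ(T) = max|λ| = 0.4552; 0.4552 < 1: convergent.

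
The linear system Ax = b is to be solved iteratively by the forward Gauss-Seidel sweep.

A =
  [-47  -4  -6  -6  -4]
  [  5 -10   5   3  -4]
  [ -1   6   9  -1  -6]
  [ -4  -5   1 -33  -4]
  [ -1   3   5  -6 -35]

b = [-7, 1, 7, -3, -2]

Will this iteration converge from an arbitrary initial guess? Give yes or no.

yes

Split A = D + L + U, D = diag(-47, -10, 9, -33, -35).
T_GS = -(D+L)⁻¹U: row 0 first, T[0,1] = -(-4)/(-47) = -0.0851; later rows by forward substitution.
  T[0,:] = [+0.0000  -0.0851  -0.1277  -0.1277  -0.0851]
  T[1,:] = [+0.0000  -0.0426  +0.4362  +0.2362  -0.4426]
  T[2,:] = [+0.0000  +0.0189  -0.3050  -0.0605  +0.9522]
  T[3,:] = [+0.0000  +0.0173  -0.0599  -0.0221  -0.0150]
  T[4,:] = [+0.0000  -0.0015  +0.0077  +0.0190  +0.1031]
|eigenvalues of T|: 0.3771, 0.1008, 0.0262, 0.0165, 0.0000.
spectral radius ρ = 0.3771; 0.3771 < 1 ⇒ converges.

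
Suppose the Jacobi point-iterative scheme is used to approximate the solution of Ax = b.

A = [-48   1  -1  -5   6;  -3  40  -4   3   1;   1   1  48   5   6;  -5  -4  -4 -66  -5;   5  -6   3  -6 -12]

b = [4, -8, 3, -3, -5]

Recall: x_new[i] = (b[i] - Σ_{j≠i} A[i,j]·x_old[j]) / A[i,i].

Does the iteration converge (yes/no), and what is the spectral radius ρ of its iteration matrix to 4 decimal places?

yes, ρ = 0.2993

Diagonal D = diag(-48, 40, 48, -66, -12); L, U strict lower/upper.
T_J = -D⁻¹(L+U): T[4,2] = -(3)/(-12) = +0.2500; T[4,4] = 0.
  T[0,:] = [+0.0000 +0.0208 -0.0208 -0.1042 +0.1250]
  T[1,:] = [+0.0750 +0.0000 +0.1000 -0.0750 -0.0250]
  T[2,:] = [-0.0208 -0.0208 +0.0000 -0.1042 -0.1250]
  T[3,:] = [-0.0758 -0.0606 -0.0606 +0.0000 -0.0758]
  T[4,:] = [+0.4167 -0.5000 +0.2500 -0.5000 +0.0000]
|roots of det(T-λI)|: 0.2993, 0.2015, 0.2015, 0.1263, 0.0327.
ρ(T) = max|λ| = 0.2993; 0.2993 < 1: convergent.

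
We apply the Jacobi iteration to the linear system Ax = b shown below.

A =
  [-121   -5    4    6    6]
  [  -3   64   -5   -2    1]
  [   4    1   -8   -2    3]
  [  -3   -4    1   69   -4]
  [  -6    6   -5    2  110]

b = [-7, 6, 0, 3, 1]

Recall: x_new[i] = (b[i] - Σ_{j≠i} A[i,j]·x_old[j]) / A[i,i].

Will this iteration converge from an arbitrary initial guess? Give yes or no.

yes

Split A = D + L + U, D = diag(-121, 64, -8, 69, 110).
T_J = -D⁻¹(L+U): T[4,2] = -(-5)/(110) = +0.0455; T[4,4] = 0.
  T[0,:] = [+0.0000 -0.0413 +0.0331 +0.0496 +0.0496]
  T[1,:] = [+0.0469 +0.0000 +0.0781 +0.0312 -0.0156]
  T[2,:] = [+0.5000 +0.1250 +0.0000 -0.2500 +0.3750]
  T[3,:] = [+0.0435 +0.0580 -0.0145 +0.0000 +0.0580]
  T[4,:] = [+0.0545 -0.0545 +0.0455 -0.0182 +0.0000]
|λ(T)| sorted: 0.2536, 0.1372, 0.1372, 0.0336, 0.0132.
spectral radius ρ = 0.2536; 0.2536 < 1: convergent.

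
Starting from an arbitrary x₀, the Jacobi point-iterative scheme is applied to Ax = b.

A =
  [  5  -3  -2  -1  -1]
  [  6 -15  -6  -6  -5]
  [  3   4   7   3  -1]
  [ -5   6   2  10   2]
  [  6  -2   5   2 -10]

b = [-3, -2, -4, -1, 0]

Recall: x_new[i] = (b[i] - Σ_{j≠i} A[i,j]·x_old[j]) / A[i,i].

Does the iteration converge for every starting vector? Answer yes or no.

no

A = D + L + U where D = diag(5, -15, 7, 10, -10).
Jacobi: T = -D⁻¹(L+U), T[2,3] = -(3)/(7) = -0.4286; T[2,2] = 0.
  T[0,:] = [+0.0000  +0.6000  +0.4000  +0.2000  +0.2000]
  T[1,:] = [+0.4000  +0.0000  -0.4000  -0.4000  -0.3333]
  T[2,:] = [-0.4286  -0.5714  +0.0000  -0.4286  +0.1429]
  T[3,:] = [+0.5000  -0.6000  -0.2000  +0.0000  -0.2000]
  T[4,:] = [+0.6000  -0.2000  +0.5000  +0.2000  +0.0000]
|λ(T)| sorted: 1.1246, 0.7458, 0.3599, 0.3599, 0.1629.
ρ = 1.1246; 1.1246 > 1, so it fails to converge.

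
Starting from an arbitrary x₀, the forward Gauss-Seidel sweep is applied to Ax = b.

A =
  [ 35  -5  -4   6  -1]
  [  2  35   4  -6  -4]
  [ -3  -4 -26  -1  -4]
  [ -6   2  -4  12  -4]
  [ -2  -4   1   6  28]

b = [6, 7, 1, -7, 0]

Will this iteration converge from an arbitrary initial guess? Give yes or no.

Split A = D + L + U, D = diag(35, 35, -26, 12, 28).
GS T = -(D+L)⁻¹U: row 0 first, T[0,4] = -(-1)/(35) = +0.0286; later rows by forward substitution.
  T[0,:] = [+0.0000  +0.1429  +0.1143  -0.1714  +0.0286]
  T[1,:] = [+0.0000  -0.0082  -0.1208  +0.1812  +0.1127]
  T[2,:] = [+0.0000  -0.0152  +0.0054  -0.0466  -0.1745]
  T[3,:] = [+0.0000  +0.0677  +0.0791  -0.1314  +0.2707]
  T[4,:] = [+0.0000  -0.0049  -0.0262  +0.0435  -0.0336]
eigenvalue magnitudes: 0.2403, 0.1126, 0.0235, 0.0235, 0.0000.
ρ(T) = max|λ| = 0.2403; 0.2403 < 1: convergent.

yes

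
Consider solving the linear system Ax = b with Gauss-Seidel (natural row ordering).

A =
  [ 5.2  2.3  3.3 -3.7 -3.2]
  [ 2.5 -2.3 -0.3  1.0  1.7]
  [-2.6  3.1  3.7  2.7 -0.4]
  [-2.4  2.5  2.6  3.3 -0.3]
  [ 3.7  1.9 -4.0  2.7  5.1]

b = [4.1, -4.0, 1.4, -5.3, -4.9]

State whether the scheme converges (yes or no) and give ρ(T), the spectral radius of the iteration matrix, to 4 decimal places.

Let D = diag(5.2, -2.3, 3.7, 3.3, 5.1); L, U the strict triangles.
GS T = -(D+L)⁻¹U: row 0 first, T[0,4] = -(-3.2)/(5.2) = +0.6154; later rows by forward substitution.
  T[0,:] = [+0.0000  -0.4423  -0.6346  +0.7115  +0.6154]
  T[1,:] = [+0.0000  -0.4808  -0.8202  +1.2082  +1.4080]
  T[2,:] = [+0.0000  +0.0920  +0.2413  -1.2420  -0.6392]
  T[3,:] = [+0.0000  -0.0299  -0.0302  +0.5807  -0.0246]
  T[4,:] = [+0.0000  +0.5880  +0.9712  -2.2479  -1.4593]
|eigenvalues of T|: 1.6446, 0.6473, 0.0925, 0.0282, 0.0000.
ρ = 1.6446; 1.6446 > 1, so it fails to converge.

no, ρ = 1.6446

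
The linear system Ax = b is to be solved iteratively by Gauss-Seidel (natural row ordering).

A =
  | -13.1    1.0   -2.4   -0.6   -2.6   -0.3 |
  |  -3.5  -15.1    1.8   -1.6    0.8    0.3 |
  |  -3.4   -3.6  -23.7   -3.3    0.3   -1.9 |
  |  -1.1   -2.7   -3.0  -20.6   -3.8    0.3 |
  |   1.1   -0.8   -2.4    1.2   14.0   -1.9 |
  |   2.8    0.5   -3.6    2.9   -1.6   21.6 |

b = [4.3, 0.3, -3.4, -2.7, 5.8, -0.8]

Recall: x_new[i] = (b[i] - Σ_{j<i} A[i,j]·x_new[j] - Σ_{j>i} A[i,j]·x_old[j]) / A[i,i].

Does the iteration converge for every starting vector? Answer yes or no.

Diagonal D = diag(-13.1, -15.1, -23.7, -20.6, 14, 21.6); L, U strict lower/upper.
GS T = -(D+L)⁻¹U: row 0 first, T[0,3] = -(-0.6)/(-13.1) = -0.0458; later rows by forward substitution.
  T[0,:] = [+0.0000  +0.0763  -0.1832  -0.0458  -0.1985  -0.0229]
  T[1,:] = [+0.0000  -0.0177  +0.1617  -0.0953  +0.0990  +0.0252]
  T[2,:] = [+0.0000  -0.0083  +0.0017  -0.1182  +0.0261  -0.0807]
  T[3,:] = [+0.0000  -0.0006  -0.0117  +0.0322  -0.1906  +0.0242]
  T[4,:] = [+0.0000  -0.0084  +0.0249  -0.0249  +0.0421  +0.1230]
  T[5,:] = [+0.0000  -0.0114  +0.0237  -0.0177  +0.0565  -0.0052]
eigenvalue magnitudes: 0.1503, 0.0846, 0.0846, 0.0806, 0.0474, 0.0000.
ρ(T) = max|λ| = 0.1503; 0.1503 < 1 ⇒ converges.

yes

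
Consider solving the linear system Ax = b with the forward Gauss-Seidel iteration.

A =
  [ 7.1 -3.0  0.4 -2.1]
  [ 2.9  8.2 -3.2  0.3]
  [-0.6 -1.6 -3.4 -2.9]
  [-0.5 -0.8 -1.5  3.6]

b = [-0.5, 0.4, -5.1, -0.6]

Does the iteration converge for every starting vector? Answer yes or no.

Diagonal D = diag(7.1, 8.2, -3.4, 3.6); L, U strict lower/upper.
T_GS = -(D+L)⁻¹U: row 0 first, T[0,2] = -(0.4)/(7.1) = -0.0563; later rows by forward substitution.
  T[0,:] = [+0.0000  +0.4225  -0.0563  +0.2958]
  T[1,:] = [+0.0000  -0.1494  +0.4102  -0.1412]
  T[2,:] = [+0.0000  -0.0042  -0.1831  -0.8387]
  T[3,:] = [+0.0000  +0.0237  +0.0070  -0.3398]
|roots of det(T-λI)|: 0.4240, 0.2146, 0.2146, 0.0000.
ρ = 0.4240; 0.4240 < 1, so it converges for any x₀.

yes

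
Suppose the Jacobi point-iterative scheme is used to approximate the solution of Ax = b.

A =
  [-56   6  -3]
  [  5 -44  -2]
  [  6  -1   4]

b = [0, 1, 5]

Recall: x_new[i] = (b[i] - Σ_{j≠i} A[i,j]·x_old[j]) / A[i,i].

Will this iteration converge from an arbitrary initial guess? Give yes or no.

yes

Write A = D+L+U with D = diag(-56, -44, 4).
Jacobi: T = -D⁻¹(L+U), T[1,0] = -(5)/(-44) = +0.1136; T[1,1] = 0.
  T[0,:] = [+0.0000 +0.1071 -0.0536]
  T[1,:] = [+0.1136 +0.0000 -0.0455]
  T[2,:] = [-1.5000 +0.2500 +0.0000]
moduli |λ_i(T)| = 0.3154, 0.2386, 0.0768.
spectral radius ρ = 0.3154; 0.3154 < 1 ⇒ converges.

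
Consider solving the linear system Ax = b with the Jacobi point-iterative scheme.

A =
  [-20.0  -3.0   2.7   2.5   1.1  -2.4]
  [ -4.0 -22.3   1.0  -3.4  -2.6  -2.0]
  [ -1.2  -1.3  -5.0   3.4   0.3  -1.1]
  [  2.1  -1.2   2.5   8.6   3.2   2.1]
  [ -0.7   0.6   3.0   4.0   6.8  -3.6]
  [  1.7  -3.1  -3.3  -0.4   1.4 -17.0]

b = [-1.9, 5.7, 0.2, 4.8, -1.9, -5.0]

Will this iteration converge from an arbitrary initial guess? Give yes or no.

yes

Let D = diag(-20, -22.3, -5, 8.6, 6.8, -17); L, U the strict triangles.
Jacobi: T = -D⁻¹(L+U), T[2,4] = -(0.3)/(-5) = +0.0600; T[2,2] = 0.
  T[0,:] = [+0.0000, -0.1500, +0.1350, +0.1250, +0.0550, -0.1200]
  T[1,:] = [-0.1794, +0.0000, +0.0448, -0.1525, -0.1166, -0.0897]
  T[2,:] = [-0.2400, -0.2600, +0.0000, +0.6800, +0.0600, -0.2200]
  T[3,:] = [-0.2442, +0.1395, -0.2907, +0.0000, -0.3721, -0.2442]
  T[4,:] = [+0.1029, -0.0882, -0.4412, -0.5882, +0.0000, +0.5294]
  T[5,:] = [+0.1000, -0.1824, -0.1941, -0.0235, +0.0824, +0.0000]
|λ(T)| sorted: 0.6250, 0.5054, 0.5054, 0.2687, 0.1511, 0.0979.
ρ = 0.6250; 0.6250 < 1 ⇒ converges.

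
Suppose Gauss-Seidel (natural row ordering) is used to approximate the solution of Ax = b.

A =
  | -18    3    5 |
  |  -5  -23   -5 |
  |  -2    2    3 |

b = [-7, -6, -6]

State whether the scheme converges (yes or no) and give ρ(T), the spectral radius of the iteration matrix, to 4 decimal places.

yes, ρ = 0.2284

A = D + L + U where D = diag(-18, -23, 3).
Gauss-Seidel: T = -(D+L)⁻¹U, row 0 first, T[0,2] = -(5)/(-18) = +0.2778; later rows by forward substitution.
  T[0,:] = [+0.0000  +0.1667  +0.2778]
  T[1,:] = [+0.0000  -0.0362  -0.2778]
  T[2,:] = [+0.0000  +0.1353  +0.3704]
eigenvalue magnitudes: 0.2284, 0.1058, 0.0000.
spectral radius ρ = 0.2284; 0.2284 < 1: convergent.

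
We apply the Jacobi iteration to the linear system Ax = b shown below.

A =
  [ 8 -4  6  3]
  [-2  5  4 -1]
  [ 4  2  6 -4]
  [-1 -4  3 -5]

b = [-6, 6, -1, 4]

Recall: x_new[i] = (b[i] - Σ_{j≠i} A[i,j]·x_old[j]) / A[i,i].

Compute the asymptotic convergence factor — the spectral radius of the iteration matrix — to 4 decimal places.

A = D + L + U where D = diag(8, 5, 6, -5).
Jacobi T = -D⁻¹(L+U): T[3,0] = -(-1)/(-5) = -0.2000; T[3,3] = 0.
  T[0,:] = [+0.0000  +0.5000  -0.7500  -0.3750]
  T[1,:] = [+0.4000  +0.0000  -0.8000  +0.2000]
  T[2,:] = [-0.6667  -0.3333  +0.0000  +0.6667]
  T[3,:] = [-0.2000  -0.8000  +0.6000  +0.0000]
|eigenvalues of T|: 1.4770, 0.6097, 0.6097, 0.6072.
ρ(T) = max|λ| = 1.4770; 1.4770 > 1 ⇒ diverges.

1.4770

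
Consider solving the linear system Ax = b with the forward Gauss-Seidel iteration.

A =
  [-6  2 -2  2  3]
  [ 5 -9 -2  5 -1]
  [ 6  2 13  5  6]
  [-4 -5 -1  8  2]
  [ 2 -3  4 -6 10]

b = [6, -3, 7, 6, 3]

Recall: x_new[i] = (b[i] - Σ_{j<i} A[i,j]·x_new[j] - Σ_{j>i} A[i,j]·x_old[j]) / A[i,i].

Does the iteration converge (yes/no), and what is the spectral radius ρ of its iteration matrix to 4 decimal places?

A = D + L + U where D = diag(-6, -9, 13, 8, 10).
T_GS = -(D+L)⁻¹U: row 0 first, T[0,1] = -(2)/(-6) = +0.3333; later rows by forward substitution.
  T[0,:] = [+0.0000, +0.3333, -0.3333, +0.3333, +0.5000]
  T[1,:] = [+0.0000, +0.1852, -0.4074, +0.7407, +0.1667]
  T[2,:] = [+0.0000, -0.1823, +0.2165, -0.6524, -0.7179]
  T[3,:] = [+0.0000, +0.2596, -0.3942, +0.5481, +0.0144]
  T[4,:] = [+0.0000, +0.2176, -0.3787, +0.7454, +0.2458]
|eigenvalues of T|: 1.4557, 0.1378, 0.1378, 0.0515, 0.0000.
spectral radius ρ = 1.4557; 1.4557 > 1 ⇒ diverges.

no, ρ = 1.4557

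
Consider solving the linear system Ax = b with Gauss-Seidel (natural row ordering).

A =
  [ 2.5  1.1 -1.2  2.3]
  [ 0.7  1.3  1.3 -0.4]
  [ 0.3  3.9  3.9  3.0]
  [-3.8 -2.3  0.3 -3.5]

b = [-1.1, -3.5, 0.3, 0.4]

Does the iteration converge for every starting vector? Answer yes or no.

Let D = diag(2.5, 1.3, 3.9, -3.5); L, U the strict triangles.
T_GS = -(D+L)⁻¹U: row 0 first, T[0,1] = -(1.1)/(2.5) = -0.4400; later rows by forward substitution.
  T[0,:] = [+0.0000 -0.4400 +0.4800 -0.9200]
  T[1,:] = [+0.0000 +0.2369 -1.2585 +0.8031]
  T[2,:] = [+0.0000 -0.2031 +1.2215 -1.5015]
  T[3,:] = [+0.0000 +0.3046 +0.4105 +0.3424]
|roots of det(T-λI)|: 1.3276, 0.5261, 0.5261, 0.0000.
ρ = 1.3276; 1.3276 > 1: divergent.

no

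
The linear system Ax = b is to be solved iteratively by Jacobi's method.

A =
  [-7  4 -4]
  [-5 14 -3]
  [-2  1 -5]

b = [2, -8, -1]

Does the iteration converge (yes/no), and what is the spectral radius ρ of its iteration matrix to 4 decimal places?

yes, ρ = 0.7695

Let D = diag(-7, 14, -5); L, U the strict triangles.
T_J = -D⁻¹(L+U): T[0,2] = -(-4)/(-7) = -0.5714; T[0,0] = 0.
  T[0,:] = [+0.0000, +0.5714, -0.5714]
  T[1,:] = [+0.3571, +0.0000, +0.2143]
  T[2,:] = [-0.4000, +0.2000, +0.0000]
|roots of det(T-λI)|: 0.7695, 0.5619, 0.2077.
ρ = 0.7695; 0.7695 < 1, so it converges for any x₀.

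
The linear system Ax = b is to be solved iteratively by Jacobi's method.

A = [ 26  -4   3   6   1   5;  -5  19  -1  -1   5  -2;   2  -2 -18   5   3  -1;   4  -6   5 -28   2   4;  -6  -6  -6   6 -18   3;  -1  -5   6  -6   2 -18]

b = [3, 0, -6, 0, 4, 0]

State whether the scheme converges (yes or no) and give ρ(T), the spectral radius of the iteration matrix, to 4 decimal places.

yes, ρ = 0.5551

Diagonal D = diag(26, 19, -18, -28, -18, -18); L, U strict lower/upper.
T_J = -D⁻¹(L+U): T[5,3] = -(-6)/(-18) = -0.3333; T[5,5] = 0.
  T[0,:] = [+0.0000  +0.1538  -0.1154  -0.2308  -0.0385  -0.1923]
  T[1,:] = [+0.2632  +0.0000  +0.0526  +0.0526  -0.2632  +0.1053]
  T[2,:] = [+0.1111  -0.1111  +0.0000  +0.2778  +0.1667  -0.0556]
  T[3,:] = [+0.1429  -0.2143  +0.1786  +0.0000  +0.0714  +0.1429]
  T[4,:] = [-0.3333  -0.3333  -0.3333  +0.3333  +0.0000  +0.1667]
  T[5,:] = [-0.0556  -0.2778  +0.3333  -0.3333  +0.1111  +0.0000]
|roots of det(T-λI)|: 0.5551, 0.4291, 0.4291, 0.2210, 0.2210, 0.1739.
spectral radius ρ = 0.5551; 0.5551 < 1: convergent.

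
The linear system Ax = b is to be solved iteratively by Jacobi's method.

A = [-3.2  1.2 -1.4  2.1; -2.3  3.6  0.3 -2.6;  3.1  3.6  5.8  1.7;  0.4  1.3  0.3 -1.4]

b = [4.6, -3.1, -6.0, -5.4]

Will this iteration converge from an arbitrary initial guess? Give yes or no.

no

Split A = D + L + U, D = diag(-3.2, 3.6, 5.8, -1.4).
T_J = -D⁻¹(L+U): T[0,3] = -(2.1)/(-3.2) = +0.6562; T[0,0] = 0.
  T[0,:] = [+0.0000  +0.3750  -0.4375  +0.6562]
  T[1,:] = [+0.6389  +0.0000  -0.0833  +0.7222]
  T[2,:] = [-0.5345  -0.6207  +0.0000  -0.2931]
  T[3,:] = [+0.2857  +0.9286  +0.2143  +0.0000]
eigenvalue magnitudes: 1.3016, 0.7280, 0.7280, 0.1107.
spectral radius ρ = 1.3016; 1.3016 > 1: divergent.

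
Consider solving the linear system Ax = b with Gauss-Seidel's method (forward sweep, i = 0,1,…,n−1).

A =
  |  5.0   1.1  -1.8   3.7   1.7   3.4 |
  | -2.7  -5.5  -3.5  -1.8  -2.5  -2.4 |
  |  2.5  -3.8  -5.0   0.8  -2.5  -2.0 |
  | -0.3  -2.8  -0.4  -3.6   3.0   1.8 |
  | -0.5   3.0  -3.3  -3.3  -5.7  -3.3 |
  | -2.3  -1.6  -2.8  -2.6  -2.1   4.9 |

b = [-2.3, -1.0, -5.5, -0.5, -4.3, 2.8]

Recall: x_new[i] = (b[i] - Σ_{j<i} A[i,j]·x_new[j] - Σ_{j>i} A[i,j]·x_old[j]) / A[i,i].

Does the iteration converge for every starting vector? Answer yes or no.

no

Diagonal D = diag(5, -5.5, -5, -3.6, -5.7, 4.9); L, U strict lower/upper.
Gauss-Seidel: T = -(D+L)⁻¹U, row 0 first, T[0,2] = -(-1.8)/(5) = +0.3600; later rows by forward substitution.
  T[0,:] = [+0.0000, -0.2200, +0.3600, -0.7400, -0.3400, -0.6800]
  T[1,:] = [+0.0000, +0.1080, -0.8131, +0.0360, -0.2876, -0.1025]
  T[2,:] = [+0.0000, -0.1921, +0.7979, -0.2374, -0.4514, -0.6621]
  T[3,:] = [+0.0000, -0.0443, +0.5137, +0.0600, +1.1355, +0.7100]
  T[4,:] = [+0.0000, +0.2130, -1.2189, +0.1865, -0.5176, -0.6010]
  T[5,:] = [+0.0000, -0.1100, +0.1097, -0.3594, -0.1308, -0.6118]
|λ(T)| sorted: 1.2180, 0.9367, 0.9367, 0.2229, 0.0213, 0.0000.
ρ(T) = max|λ| = 1.2180; 1.2180 > 1 ⇒ diverges.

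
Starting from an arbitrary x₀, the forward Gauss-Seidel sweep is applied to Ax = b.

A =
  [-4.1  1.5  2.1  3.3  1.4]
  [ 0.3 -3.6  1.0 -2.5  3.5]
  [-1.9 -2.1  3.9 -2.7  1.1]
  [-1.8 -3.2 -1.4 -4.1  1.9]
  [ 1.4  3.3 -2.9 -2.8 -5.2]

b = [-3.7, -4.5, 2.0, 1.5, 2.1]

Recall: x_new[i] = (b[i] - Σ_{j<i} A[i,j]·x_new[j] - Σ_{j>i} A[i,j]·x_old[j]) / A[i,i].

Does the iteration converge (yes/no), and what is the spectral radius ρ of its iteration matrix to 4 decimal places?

no, ρ = 1.3885

Split A = D + L + U, D = diag(-4.1, -3.6, 3.9, -4.1, -5.2).
GS T = -(D+L)⁻¹U: row 0 first, T[0,4] = -(1.4)/(-4.1) = +0.3415; later rows by forward substitution.
  T[0,:] = [+0.0000 +0.3659 +0.5122 +0.8049 +0.3415]
  T[1,:] = [+0.0000 +0.0305 +0.3205 -0.6274 +1.0007]
  T[2,:] = [+0.0000 +0.1947 +0.4221 +0.7466 +0.4231]
  T[3,:] = [+0.0000 -0.2509 -0.6191 -0.1186 -0.6120]
  T[4,:] = [+0.0000 +0.1444 +0.4392 -0.5339 +0.8205]
|eigenvalues of T|: 1.3885, 0.3671, 0.3671, 0.0469, 0.0000.
ρ(T) = max|λ| = 1.3885; 1.3885 > 1 ⇒ diverges.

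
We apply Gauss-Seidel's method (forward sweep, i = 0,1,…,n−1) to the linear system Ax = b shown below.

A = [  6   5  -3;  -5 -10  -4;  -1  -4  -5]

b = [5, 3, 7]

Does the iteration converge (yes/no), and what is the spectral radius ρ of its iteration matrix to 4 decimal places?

Let D = diag(6, -10, -5); L, U the strict triangles.
GS T = -(D+L)⁻¹U: row 0 first, T[0,2] = -(-3)/(6) = +0.5000; later rows by forward substitution.
  T[0,:] = [+0.0000  -0.8333  +0.5000]
  T[1,:] = [+0.0000  +0.4167  -0.6500]
  T[2,:] = [+0.0000  -0.1667  +0.4200]
eigenvalue magnitudes: 0.7475, 0.0892, 0.0000.
ρ(T) = max|λ| = 0.7475; 0.7475 < 1, so it converges for any x₀.

yes, ρ = 0.7475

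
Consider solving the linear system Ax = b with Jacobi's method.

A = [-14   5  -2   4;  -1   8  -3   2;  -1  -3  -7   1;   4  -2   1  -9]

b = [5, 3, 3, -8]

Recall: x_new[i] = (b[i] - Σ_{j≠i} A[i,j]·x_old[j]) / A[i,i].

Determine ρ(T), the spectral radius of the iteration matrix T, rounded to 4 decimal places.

Diagonal D = diag(-14, 8, -7, -9); L, U strict lower/upper.
Jacobi T = -D⁻¹(L+U): T[0,2] = -(-2)/(-14) = -0.1429; T[0,0] = 0.
  T[0,:] = [+0.0000, +0.3571, -0.1429, +0.2857]
  T[1,:] = [+0.1250, +0.0000, +0.3750, -0.2500]
  T[2,:] = [-0.1429, -0.4286, +0.0000, +0.1429]
  T[3,:] = [+0.4444, -0.2222, +0.1111, +0.0000]
|eigenvalues of T|: 0.5571, 0.3636, 0.3636, 0.3251.
ρ = 0.5571; 0.5571 < 1, so it converges for any x₀.

0.5571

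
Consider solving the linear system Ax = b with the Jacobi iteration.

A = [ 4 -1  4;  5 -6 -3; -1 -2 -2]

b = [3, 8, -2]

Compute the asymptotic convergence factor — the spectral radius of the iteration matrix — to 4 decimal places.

1.3654

Let D = diag(4, -6, -2); L, U the strict triangles.
T_J = -D⁻¹(L+U): T[0,2] = -(4)/(4) = -1.0000; T[0,0] = 0.
  T[0,:] = [+0.0000 +0.2500 -1.0000]
  T[1,:] = [+0.8333 +0.0000 -0.5000]
  T[2,:] = [-0.5000 -1.0000 +0.0000]
|λ(T)| sorted: 1.3654, 0.8100, 0.8100.
spectral radius ρ = 1.3654; 1.3654 > 1, so it fails to converge.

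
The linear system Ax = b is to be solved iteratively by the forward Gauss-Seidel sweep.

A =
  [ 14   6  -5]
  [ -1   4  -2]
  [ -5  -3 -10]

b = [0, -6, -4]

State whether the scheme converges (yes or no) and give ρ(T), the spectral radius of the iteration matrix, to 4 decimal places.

Diagonal D = diag(14, 4, -10); L, U strict lower/upper.
Gauss-Seidel: T = -(D+L)⁻¹U, row 0 first, T[0,2] = -(-5)/(14) = +0.3571; later rows by forward substitution.
  T[0,:] = [+0.0000  -0.4286  +0.3571]
  T[1,:] = [+0.0000  -0.1071  +0.5893]
  T[2,:] = [+0.0000  +0.2464  -0.3554]
|roots of det(T-λI)|: 0.6320, 0.1695, 0.0000.
spectral radius ρ = 0.6320; 0.6320 < 1, so it converges for any x₀.

yes, ρ = 0.6320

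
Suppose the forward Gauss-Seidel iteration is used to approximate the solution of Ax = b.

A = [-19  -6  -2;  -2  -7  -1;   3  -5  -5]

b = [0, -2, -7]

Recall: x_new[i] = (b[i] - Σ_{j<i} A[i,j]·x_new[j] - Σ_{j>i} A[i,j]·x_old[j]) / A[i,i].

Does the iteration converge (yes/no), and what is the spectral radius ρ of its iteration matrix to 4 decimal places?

Split A = D + L + U, D = diag(-19, -7, -5).
T_GS = -(D+L)⁻¹U: row 0 first, T[0,1] = -(-6)/(-19) = -0.3158; later rows by forward substitution.
  T[0,:] = [+0.0000  -0.3158  -0.1053]
  T[1,:] = [+0.0000  +0.0902  -0.1128]
  T[2,:] = [+0.0000  -0.2797  +0.0496]
moduli |λ_i(T)| = 0.2487, 0.1088, 0.0000.
ρ = 0.2487; 0.2487 < 1: convergent.

yes, ρ = 0.2487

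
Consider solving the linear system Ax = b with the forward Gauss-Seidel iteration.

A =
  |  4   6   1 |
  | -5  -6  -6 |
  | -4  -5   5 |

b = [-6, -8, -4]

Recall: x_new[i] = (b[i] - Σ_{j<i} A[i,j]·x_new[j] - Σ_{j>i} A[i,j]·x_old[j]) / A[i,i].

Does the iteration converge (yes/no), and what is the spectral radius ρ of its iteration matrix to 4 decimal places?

A = D + L + U where D = diag(4, -6, 5).
GS T = -(D+L)⁻¹U: row 0 first, T[0,1] = -(6)/(4) = -1.5000; later rows by forward substitution.
  T[0,:] = [+0.0000, -1.5000, -0.2500]
  T[1,:] = [+0.0000, +1.2500, -0.7917]
  T[2,:] = [+0.0000, +0.0500, -0.9917]
|roots of det(T-λI)|: 1.2322, 0.9739, 0.0000.
ρ(T) = max|λ| = 1.2322; 1.2322 > 1, so it fails to converge.

no, ρ = 1.2322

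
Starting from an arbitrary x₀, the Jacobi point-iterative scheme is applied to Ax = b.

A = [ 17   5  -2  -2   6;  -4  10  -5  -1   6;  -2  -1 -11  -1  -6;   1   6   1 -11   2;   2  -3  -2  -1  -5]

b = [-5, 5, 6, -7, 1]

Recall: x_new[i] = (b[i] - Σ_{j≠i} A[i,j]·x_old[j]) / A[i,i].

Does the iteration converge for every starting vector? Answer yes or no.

yes

Diagonal D = diag(17, 10, -11, -11, -5); L, U strict lower/upper.
T_J = -D⁻¹(L+U): T[1,0] = -(-4)/(10) = +0.4000; T[1,1] = 0.
  T[0,:] = [+0.0000, -0.2941, +0.1176, +0.1176, -0.3529]
  T[1,:] = [+0.4000, +0.0000, +0.5000, +0.1000, -0.6000]
  T[2,:] = [-0.1818, -0.0909, +0.0000, -0.0909, -0.5455]
  T[3,:] = [+0.0909, +0.5455, +0.0909, +0.0000, +0.1818]
  T[4,:] = [+0.4000, -0.6000, -0.4000, -0.2000, +0.0000]
eigenvalue magnitudes: 0.8613, 0.6034, 0.6034, 0.3022, 0.0979.
ρ = 0.8613; 0.8613 < 1, so it converges for any x₀.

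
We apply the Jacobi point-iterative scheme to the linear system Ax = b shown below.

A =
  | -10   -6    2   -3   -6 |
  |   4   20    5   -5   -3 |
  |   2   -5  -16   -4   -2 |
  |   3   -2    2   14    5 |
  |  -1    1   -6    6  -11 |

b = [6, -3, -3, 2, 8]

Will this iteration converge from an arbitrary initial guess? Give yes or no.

Diagonal D = diag(-10, 20, -16, 14, -11); L, U strict lower/upper.
Jacobi T = -D⁻¹(L+U): T[1,2] = -(5)/(20) = -0.2500; T[1,1] = 0.
  T[0,:] = [+0.0000 -0.6000 +0.2000 -0.3000 -0.6000]
  T[1,:] = [-0.2000 +0.0000 -0.2500 +0.2500 +0.1500]
  T[2,:] = [+0.1250 -0.3125 +0.0000 -0.2500 -0.1250]
  T[3,:] = [-0.2143 +0.1429 -0.1429 +0.0000 -0.3571]
  T[4,:] = [-0.0909 +0.0909 -0.5455 +0.5455 +0.0000]
|eigenvalues of T|: 0.8397, 0.4218, 0.4218, 0.3609, 0.1821.
spectral radius ρ = 0.8397; 0.8397 < 1 ⇒ converges.

yes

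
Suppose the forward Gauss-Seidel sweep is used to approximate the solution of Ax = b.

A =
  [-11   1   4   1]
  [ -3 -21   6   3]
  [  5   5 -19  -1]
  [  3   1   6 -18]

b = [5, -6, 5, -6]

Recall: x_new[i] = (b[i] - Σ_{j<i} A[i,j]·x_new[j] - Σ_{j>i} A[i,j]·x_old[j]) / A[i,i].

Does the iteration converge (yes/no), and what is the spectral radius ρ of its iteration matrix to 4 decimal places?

yes, ρ = 0.1970

Split A = D + L + U, D = diag(-11, -21, -19, -18).
Gauss-Seidel: T = -(D+L)⁻¹U, row 0 first, T[0,2] = -(4)/(-11) = +0.3636; later rows by forward substitution.
  T[0,:] = [+0.0000, +0.0909, +0.3636, +0.0909]
  T[1,:] = [+0.0000, -0.0130, +0.2338, +0.1299]
  T[2,:] = [+0.0000, +0.0205, +0.1572, +0.0055]
  T[3,:] = [+0.0000, +0.0213, +0.1260, +0.0242]
|roots of det(T-λI)|: 0.1970, 0.0512, 0.0226, 0.0000.
ρ = 0.1970; 0.1970 < 1, so it converges for any x₀.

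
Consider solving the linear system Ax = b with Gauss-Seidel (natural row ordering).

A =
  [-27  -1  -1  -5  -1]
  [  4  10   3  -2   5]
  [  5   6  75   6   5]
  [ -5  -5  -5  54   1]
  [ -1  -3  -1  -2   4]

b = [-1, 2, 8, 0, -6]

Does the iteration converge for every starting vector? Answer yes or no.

yes

Split A = D + L + U, D = diag(-27, 10, 75, 54, 4).
T_GS = -(D+L)⁻¹U: row 0 first, T[0,1] = -(-1)/(-27) = -0.0370; later rows by forward substitution.
  T[0,:] = [+0.0000 -0.0370 -0.0370 -0.1852 -0.0370]
  T[1,:] = [+0.0000 +0.0148 -0.2852 +0.2741 -0.4852]
  T[2,:] = [+0.0000 +0.0013 +0.0253 -0.0896 -0.0254]
  T[3,:] = [+0.0000 -0.0019 -0.0275 -0.0001 -0.0692]
  T[4,:] = [+0.0000 +0.0012 -0.2306 +0.1368 -0.4141]
moduli |λ_i(T)| = 0.4094, 0.0241, 0.0241, 0.0173, 0.0000.
ρ(T) = max|λ| = 0.4094; 0.4094 < 1, so it converges for any x₀.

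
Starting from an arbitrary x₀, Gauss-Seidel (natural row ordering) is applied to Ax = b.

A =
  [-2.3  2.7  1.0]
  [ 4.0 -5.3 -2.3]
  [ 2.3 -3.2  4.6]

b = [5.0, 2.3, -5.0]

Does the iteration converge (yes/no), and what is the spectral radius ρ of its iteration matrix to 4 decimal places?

Write A = D+L+U with D = diag(-2.3, -5.3, 4.6).
Gauss-Seidel: T = -(D+L)⁻¹U, row 0 first, T[0,2] = -(1)/(-2.3) = +0.4348; later rows by forward substitution.
  T[0,:] = [+0.0000  +1.1739  +0.4348]
  T[1,:] = [+0.0000  +0.8860  -0.1058]
  T[2,:] = [+0.0000  +0.0294  -0.2910]
|λ(T)| sorted: 0.8833, 0.2884, 0.0000.
spectral radius ρ = 0.8833; 0.8833 < 1: convergent.

yes, ρ = 0.8833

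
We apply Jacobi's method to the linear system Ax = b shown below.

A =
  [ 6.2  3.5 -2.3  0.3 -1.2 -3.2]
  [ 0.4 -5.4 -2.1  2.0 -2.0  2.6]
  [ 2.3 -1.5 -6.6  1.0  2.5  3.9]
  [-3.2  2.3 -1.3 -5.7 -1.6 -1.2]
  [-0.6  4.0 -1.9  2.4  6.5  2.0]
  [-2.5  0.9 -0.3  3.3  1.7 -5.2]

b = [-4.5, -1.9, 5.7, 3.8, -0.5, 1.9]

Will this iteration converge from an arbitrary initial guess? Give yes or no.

A = D + L + U where D = diag(6.2, -5.4, -6.6, -5.7, 6.5, -5.2).
Jacobi: T = -D⁻¹(L+U), T[5,0] = -(-2.5)/(-5.2) = -0.4808; T[5,5] = 0.
  T[0,:] = [+0.0000  -0.5645  +0.3710  -0.0484  +0.1935  +0.5161]
  T[1,:] = [+0.0741  +0.0000  -0.3889  +0.3704  -0.3704  +0.4815]
  T[2,:] = [+0.3485  -0.2273  +0.0000  +0.1515  +0.3788  +0.5909]
  T[3,:] = [-0.5614  +0.4035  -0.2281  +0.0000  -0.2807  -0.2105]
  T[4,:] = [+0.0923  -0.6154  +0.2923  -0.3692  +0.0000  -0.3077]
  T[5,:] = [-0.4808  +0.1731  -0.0577  +0.6346  +0.3269  +0.0000]
eigenvalue magnitudes: 1.1223, 0.6963, 0.6963, 0.4727, 0.4727, 0.2415.
ρ = 1.1223; 1.1223 > 1, so it fails to converge.

no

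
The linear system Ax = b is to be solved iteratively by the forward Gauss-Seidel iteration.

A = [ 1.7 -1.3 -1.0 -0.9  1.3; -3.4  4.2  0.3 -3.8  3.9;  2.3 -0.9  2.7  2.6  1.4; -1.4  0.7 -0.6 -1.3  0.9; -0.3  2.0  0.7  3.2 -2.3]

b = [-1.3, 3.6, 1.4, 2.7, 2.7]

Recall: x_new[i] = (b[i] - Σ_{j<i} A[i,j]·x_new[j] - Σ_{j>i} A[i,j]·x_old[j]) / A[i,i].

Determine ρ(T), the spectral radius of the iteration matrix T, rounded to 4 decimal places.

Write A = D+L+U with D = diag(1.7, 4.2, 2.7, -1.3, -2.3).
Gauss-Seidel: T = -(D+L)⁻¹U, row 0 first, T[0,3] = -(-0.9)/(1.7) = +0.5294; later rows by forward substitution.
  T[0,:] = [+0.0000  +0.7647  +0.5882  +0.5294  -0.7647]
  T[1,:] = [+0.0000  +0.6190  +0.4048  +1.3333  -1.5476]
  T[2,:] = [+0.0000  -0.4451  -0.3662  -0.9695  -0.3830]
  T[3,:] = [+0.0000  -0.2848  -0.2465  +0.5953  +0.8593]
  T[4,:] = [+0.0000  -0.0931  -0.1792  +1.6235  -0.1671]
|eigenvalues of T|: 1.6674, 0.8093, 0.1950, 0.0180, 0.0000.
ρ = 1.6674; 1.6674 > 1, so it fails to converge.

1.6674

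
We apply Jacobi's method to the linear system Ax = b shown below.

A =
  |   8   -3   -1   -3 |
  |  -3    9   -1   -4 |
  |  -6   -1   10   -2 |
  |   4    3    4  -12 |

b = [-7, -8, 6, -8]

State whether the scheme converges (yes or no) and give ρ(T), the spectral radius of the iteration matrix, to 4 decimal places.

yes, ρ = 0.8944

Let D = diag(8, 9, 10, -12); L, U the strict triangles.
Jacobi: T = -D⁻¹(L+U), T[0,2] = -(-1)/(8) = +0.1250; T[0,0] = 0.
  T[0,:] = [+0.0000, +0.3750, +0.1250, +0.3750]
  T[1,:] = [+0.3333, +0.0000, +0.1111, +0.4444]
  T[2,:] = [+0.6000, +0.1000, +0.0000, +0.2000]
  T[3,:] = [+0.3333, +0.2500, +0.3333, +0.0000]
moduli |λ_i(T)| = 0.8944, 0.4161, 0.2951, 0.2951.
ρ = 0.8944; 0.8944 < 1, so it converges for any x₀.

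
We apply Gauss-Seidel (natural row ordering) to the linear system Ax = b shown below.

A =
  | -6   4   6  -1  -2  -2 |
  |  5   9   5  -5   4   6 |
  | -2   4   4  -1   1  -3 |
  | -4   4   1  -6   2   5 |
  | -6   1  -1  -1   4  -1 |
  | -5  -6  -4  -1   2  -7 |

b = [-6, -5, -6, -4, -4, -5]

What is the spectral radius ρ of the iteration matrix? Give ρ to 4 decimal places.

Let D = diag(-6, 9, 4, -6, 4, -7); L, U the strict triangles.
T_GS = -(D+L)⁻¹U: row 0 first, T[0,1] = -(4)/(-6) = +0.6667; later rows by forward substitution.
  T[0,:] = [+0.0000 +0.6667 +1.0000 -0.1667 -0.3333 -0.3333]
  T[1,:] = [+0.0000 -0.3704 -1.1111 +0.6481 -0.2593 -0.4815]
  T[2,:] = [+0.0000 +0.7037 +1.6111 -0.4815 -0.1574 +1.0648]
  T[3,:] = [+0.0000 -0.5741 -1.1389 +0.4630 +0.3565 +0.9120]
  T[4,:] = [+0.0000 +1.1250 +1.8958 -0.4167 -0.3854 +0.3646]
  T[5,:] = [+0.0000 -0.1574 +0.0218 -0.3466 +0.3892 +0.0162]
|λ(T)| sorted: 1.2926, 0.8464, 0.8464, 0.0772, 0.0772, 0.0000.
ρ(T) = max|λ| = 1.2926; 1.2926 > 1, so it fails to converge.

1.2926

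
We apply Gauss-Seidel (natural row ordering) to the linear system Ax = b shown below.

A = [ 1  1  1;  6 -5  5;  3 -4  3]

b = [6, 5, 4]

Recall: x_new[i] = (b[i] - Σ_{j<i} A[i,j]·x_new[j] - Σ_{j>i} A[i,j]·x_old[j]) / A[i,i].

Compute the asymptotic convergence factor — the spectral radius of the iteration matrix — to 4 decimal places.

Let D = diag(1, -5, 3); L, U the strict triangles.
GS T = -(D+L)⁻¹U: row 0 first, T[0,2] = -(1)/(1) = -1.0000; later rows by forward substitution.
  T[0,:] = [+0.0000 -1.0000 -1.0000]
  T[1,:] = [+0.0000 -1.2000 -0.2000]
  T[2,:] = [+0.0000 -0.6000 +0.7333]
|eigenvalues of T|: 1.2602, 0.7935, 0.0000.
spectral radius ρ = 1.2602; 1.2602 > 1: divergent.

1.2602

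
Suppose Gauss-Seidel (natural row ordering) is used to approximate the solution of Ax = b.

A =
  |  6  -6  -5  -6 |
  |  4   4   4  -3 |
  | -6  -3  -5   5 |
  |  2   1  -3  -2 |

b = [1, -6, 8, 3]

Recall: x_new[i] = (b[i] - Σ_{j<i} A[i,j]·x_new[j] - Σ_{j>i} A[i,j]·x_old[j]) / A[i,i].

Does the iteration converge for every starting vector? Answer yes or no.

no

Split A = D + L + U, D = diag(6, 4, -5, -2).
T_GS = -(D+L)⁻¹U: row 0 first, T[0,2] = -(-5)/(6) = +0.8333; later rows by forward substitution.
  T[0,:] = [+0.0000, +1.0000, +0.8333, +1.0000]
  T[1,:] = [+0.0000, -1.0000, -1.8333, -0.2500]
  T[2,:] = [+0.0000, -0.6000, +0.1000, -0.0500]
  T[3,:] = [+0.0000, +1.4000, -0.2333, +0.9500]
moduli |λ_i(T)| = 1.5166, 0.8120, 0.8120, 0.0000.
ρ = 1.5166; 1.5166 > 1, so it fails to converge.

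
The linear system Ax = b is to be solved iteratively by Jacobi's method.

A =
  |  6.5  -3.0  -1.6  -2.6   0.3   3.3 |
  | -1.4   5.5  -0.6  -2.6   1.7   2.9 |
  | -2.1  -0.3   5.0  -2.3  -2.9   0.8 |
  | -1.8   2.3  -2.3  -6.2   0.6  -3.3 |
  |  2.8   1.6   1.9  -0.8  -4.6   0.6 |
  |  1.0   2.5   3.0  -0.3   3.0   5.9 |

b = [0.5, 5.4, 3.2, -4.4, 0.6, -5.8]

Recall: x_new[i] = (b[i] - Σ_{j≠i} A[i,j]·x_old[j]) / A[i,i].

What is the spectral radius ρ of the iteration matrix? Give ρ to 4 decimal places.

1.2167

Diagonal D = diag(6.5, 5.5, 5, -6.2, -4.6, 5.9); L, U strict lower/upper.
Jacobi: T = -D⁻¹(L+U), T[0,5] = -(3.3)/(6.5) = -0.5077; T[0,0] = 0.
  T[0,:] = [+0.0000 +0.4615 +0.2462 +0.4000 -0.0462 -0.5077]
  T[1,:] = [+0.2545 +0.0000 +0.1091 +0.4727 -0.3091 -0.5273]
  T[2,:] = [+0.4200 +0.0600 +0.0000 +0.4600 +0.5800 -0.1600]
  T[3,:] = [-0.2903 +0.3710 -0.3710 +0.0000 +0.0968 -0.5323]
  T[4,:] = [+0.6087 +0.3478 +0.4130 -0.1739 +0.0000 +0.1304]
  T[5,:] = [-0.1695 -0.4237 -0.5085 +0.0508 -0.5085 +0.0000]
|eigenvalues of T|: 1.2167, 0.6153, 0.6153, 0.4679, 0.4679, 0.3621.
ρ(T) = max|λ| = 1.2167; 1.2167 > 1 ⇒ diverges.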